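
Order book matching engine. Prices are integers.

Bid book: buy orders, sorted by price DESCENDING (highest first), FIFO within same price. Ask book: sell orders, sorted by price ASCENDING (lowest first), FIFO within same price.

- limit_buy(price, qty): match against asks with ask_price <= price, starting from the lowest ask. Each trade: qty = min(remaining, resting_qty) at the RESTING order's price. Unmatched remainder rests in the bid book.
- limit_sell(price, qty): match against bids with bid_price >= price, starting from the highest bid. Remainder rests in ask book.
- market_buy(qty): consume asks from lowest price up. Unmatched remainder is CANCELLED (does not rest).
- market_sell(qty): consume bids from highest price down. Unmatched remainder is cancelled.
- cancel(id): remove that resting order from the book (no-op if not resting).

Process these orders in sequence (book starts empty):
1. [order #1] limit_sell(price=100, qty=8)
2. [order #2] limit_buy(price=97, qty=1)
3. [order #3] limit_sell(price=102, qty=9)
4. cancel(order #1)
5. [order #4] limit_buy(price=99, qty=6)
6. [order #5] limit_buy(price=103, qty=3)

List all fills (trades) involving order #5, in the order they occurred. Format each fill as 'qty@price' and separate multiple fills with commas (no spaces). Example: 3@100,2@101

Answer: 3@102

Derivation:
After op 1 [order #1] limit_sell(price=100, qty=8): fills=none; bids=[-] asks=[#1:8@100]
After op 2 [order #2] limit_buy(price=97, qty=1): fills=none; bids=[#2:1@97] asks=[#1:8@100]
After op 3 [order #3] limit_sell(price=102, qty=9): fills=none; bids=[#2:1@97] asks=[#1:8@100 #3:9@102]
After op 4 cancel(order #1): fills=none; bids=[#2:1@97] asks=[#3:9@102]
After op 5 [order #4] limit_buy(price=99, qty=6): fills=none; bids=[#4:6@99 #2:1@97] asks=[#3:9@102]
After op 6 [order #5] limit_buy(price=103, qty=3): fills=#5x#3:3@102; bids=[#4:6@99 #2:1@97] asks=[#3:6@102]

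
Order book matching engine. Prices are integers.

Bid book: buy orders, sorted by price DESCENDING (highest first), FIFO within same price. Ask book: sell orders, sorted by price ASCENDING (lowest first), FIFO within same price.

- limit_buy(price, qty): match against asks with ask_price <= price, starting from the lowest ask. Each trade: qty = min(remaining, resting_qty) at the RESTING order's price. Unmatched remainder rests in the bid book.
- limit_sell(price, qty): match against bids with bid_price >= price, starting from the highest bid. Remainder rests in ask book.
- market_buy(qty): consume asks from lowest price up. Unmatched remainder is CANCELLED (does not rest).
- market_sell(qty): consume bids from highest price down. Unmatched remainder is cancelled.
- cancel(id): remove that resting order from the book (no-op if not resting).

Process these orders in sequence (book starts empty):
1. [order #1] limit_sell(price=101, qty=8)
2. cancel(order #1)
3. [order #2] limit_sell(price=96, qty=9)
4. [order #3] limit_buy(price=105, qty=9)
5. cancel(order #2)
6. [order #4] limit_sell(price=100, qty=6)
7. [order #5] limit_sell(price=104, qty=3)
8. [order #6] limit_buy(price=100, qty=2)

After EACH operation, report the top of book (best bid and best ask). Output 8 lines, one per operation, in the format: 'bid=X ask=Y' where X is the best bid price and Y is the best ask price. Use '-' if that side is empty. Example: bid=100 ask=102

Answer: bid=- ask=101
bid=- ask=-
bid=- ask=96
bid=- ask=-
bid=- ask=-
bid=- ask=100
bid=- ask=100
bid=- ask=100

Derivation:
After op 1 [order #1] limit_sell(price=101, qty=8): fills=none; bids=[-] asks=[#1:8@101]
After op 2 cancel(order #1): fills=none; bids=[-] asks=[-]
After op 3 [order #2] limit_sell(price=96, qty=9): fills=none; bids=[-] asks=[#2:9@96]
After op 4 [order #3] limit_buy(price=105, qty=9): fills=#3x#2:9@96; bids=[-] asks=[-]
After op 5 cancel(order #2): fills=none; bids=[-] asks=[-]
After op 6 [order #4] limit_sell(price=100, qty=6): fills=none; bids=[-] asks=[#4:6@100]
After op 7 [order #5] limit_sell(price=104, qty=3): fills=none; bids=[-] asks=[#4:6@100 #5:3@104]
After op 8 [order #6] limit_buy(price=100, qty=2): fills=#6x#4:2@100; bids=[-] asks=[#4:4@100 #5:3@104]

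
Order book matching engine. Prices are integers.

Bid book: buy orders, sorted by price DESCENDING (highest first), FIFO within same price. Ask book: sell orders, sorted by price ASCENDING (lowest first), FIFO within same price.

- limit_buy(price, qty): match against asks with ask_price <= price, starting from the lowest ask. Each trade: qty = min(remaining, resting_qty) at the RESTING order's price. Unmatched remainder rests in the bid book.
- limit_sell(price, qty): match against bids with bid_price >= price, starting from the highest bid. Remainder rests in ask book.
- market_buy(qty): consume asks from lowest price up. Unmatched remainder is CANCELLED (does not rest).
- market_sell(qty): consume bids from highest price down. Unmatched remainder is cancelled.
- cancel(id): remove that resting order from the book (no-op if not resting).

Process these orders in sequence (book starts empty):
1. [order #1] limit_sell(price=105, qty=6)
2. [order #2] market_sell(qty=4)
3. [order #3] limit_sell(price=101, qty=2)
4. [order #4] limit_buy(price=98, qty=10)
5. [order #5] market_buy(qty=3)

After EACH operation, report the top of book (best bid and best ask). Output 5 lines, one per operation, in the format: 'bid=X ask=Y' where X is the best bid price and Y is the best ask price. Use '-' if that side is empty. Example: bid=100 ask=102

After op 1 [order #1] limit_sell(price=105, qty=6): fills=none; bids=[-] asks=[#1:6@105]
After op 2 [order #2] market_sell(qty=4): fills=none; bids=[-] asks=[#1:6@105]
After op 3 [order #3] limit_sell(price=101, qty=2): fills=none; bids=[-] asks=[#3:2@101 #1:6@105]
After op 4 [order #4] limit_buy(price=98, qty=10): fills=none; bids=[#4:10@98] asks=[#3:2@101 #1:6@105]
After op 5 [order #5] market_buy(qty=3): fills=#5x#3:2@101 #5x#1:1@105; bids=[#4:10@98] asks=[#1:5@105]

Answer: bid=- ask=105
bid=- ask=105
bid=- ask=101
bid=98 ask=101
bid=98 ask=105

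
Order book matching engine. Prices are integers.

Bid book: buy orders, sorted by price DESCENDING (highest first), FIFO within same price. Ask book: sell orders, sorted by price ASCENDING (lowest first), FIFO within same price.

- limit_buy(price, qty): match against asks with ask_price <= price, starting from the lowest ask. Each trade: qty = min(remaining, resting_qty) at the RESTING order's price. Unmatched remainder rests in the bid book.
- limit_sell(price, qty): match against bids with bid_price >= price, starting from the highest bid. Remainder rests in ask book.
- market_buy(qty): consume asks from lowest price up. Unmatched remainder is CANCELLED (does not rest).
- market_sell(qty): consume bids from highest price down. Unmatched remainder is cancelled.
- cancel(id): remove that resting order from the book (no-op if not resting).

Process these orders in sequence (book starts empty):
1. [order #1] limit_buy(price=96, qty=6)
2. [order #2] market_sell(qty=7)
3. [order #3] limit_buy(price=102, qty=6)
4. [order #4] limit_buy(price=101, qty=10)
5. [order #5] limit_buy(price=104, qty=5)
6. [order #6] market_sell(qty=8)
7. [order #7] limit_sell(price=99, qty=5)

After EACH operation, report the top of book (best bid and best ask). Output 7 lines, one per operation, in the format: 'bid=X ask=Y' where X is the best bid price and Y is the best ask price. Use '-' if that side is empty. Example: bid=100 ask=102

After op 1 [order #1] limit_buy(price=96, qty=6): fills=none; bids=[#1:6@96] asks=[-]
After op 2 [order #2] market_sell(qty=7): fills=#1x#2:6@96; bids=[-] asks=[-]
After op 3 [order #3] limit_buy(price=102, qty=6): fills=none; bids=[#3:6@102] asks=[-]
After op 4 [order #4] limit_buy(price=101, qty=10): fills=none; bids=[#3:6@102 #4:10@101] asks=[-]
After op 5 [order #5] limit_buy(price=104, qty=5): fills=none; bids=[#5:5@104 #3:6@102 #4:10@101] asks=[-]
After op 6 [order #6] market_sell(qty=8): fills=#5x#6:5@104 #3x#6:3@102; bids=[#3:3@102 #4:10@101] asks=[-]
After op 7 [order #7] limit_sell(price=99, qty=5): fills=#3x#7:3@102 #4x#7:2@101; bids=[#4:8@101] asks=[-]

Answer: bid=96 ask=-
bid=- ask=-
bid=102 ask=-
bid=102 ask=-
bid=104 ask=-
bid=102 ask=-
bid=101 ask=-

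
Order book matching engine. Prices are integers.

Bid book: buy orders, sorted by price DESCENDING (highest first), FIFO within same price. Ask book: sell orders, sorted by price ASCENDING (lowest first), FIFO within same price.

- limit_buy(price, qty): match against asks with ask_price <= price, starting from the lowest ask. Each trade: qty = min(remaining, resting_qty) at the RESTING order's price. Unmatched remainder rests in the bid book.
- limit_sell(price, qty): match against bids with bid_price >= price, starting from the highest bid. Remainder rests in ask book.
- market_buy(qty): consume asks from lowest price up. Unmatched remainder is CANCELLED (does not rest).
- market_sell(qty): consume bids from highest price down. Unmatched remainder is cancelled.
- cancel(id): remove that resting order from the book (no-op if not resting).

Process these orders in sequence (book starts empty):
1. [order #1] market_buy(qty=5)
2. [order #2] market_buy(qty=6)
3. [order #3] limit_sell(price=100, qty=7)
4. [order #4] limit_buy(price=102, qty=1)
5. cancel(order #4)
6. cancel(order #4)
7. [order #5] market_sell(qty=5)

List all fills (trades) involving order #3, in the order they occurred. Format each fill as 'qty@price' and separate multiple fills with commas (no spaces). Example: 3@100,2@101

After op 1 [order #1] market_buy(qty=5): fills=none; bids=[-] asks=[-]
After op 2 [order #2] market_buy(qty=6): fills=none; bids=[-] asks=[-]
After op 3 [order #3] limit_sell(price=100, qty=7): fills=none; bids=[-] asks=[#3:7@100]
After op 4 [order #4] limit_buy(price=102, qty=1): fills=#4x#3:1@100; bids=[-] asks=[#3:6@100]
After op 5 cancel(order #4): fills=none; bids=[-] asks=[#3:6@100]
After op 6 cancel(order #4): fills=none; bids=[-] asks=[#3:6@100]
After op 7 [order #5] market_sell(qty=5): fills=none; bids=[-] asks=[#3:6@100]

Answer: 1@100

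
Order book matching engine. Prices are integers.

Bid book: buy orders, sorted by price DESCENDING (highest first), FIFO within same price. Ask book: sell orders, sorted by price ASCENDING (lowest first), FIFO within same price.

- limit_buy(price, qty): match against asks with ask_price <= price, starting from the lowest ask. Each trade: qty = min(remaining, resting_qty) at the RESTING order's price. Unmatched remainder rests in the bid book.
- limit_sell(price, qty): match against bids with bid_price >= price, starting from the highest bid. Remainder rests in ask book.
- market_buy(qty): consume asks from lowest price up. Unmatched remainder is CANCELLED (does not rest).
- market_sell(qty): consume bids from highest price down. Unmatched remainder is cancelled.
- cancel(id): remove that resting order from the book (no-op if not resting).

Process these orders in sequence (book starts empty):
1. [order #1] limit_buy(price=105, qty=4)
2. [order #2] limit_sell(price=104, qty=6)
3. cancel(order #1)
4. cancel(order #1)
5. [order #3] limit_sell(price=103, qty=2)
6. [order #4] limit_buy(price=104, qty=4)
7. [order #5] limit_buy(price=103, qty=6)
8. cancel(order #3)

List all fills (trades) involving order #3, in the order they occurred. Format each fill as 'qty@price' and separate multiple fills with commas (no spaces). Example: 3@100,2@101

Answer: 2@103

Derivation:
After op 1 [order #1] limit_buy(price=105, qty=4): fills=none; bids=[#1:4@105] asks=[-]
After op 2 [order #2] limit_sell(price=104, qty=6): fills=#1x#2:4@105; bids=[-] asks=[#2:2@104]
After op 3 cancel(order #1): fills=none; bids=[-] asks=[#2:2@104]
After op 4 cancel(order #1): fills=none; bids=[-] asks=[#2:2@104]
After op 5 [order #3] limit_sell(price=103, qty=2): fills=none; bids=[-] asks=[#3:2@103 #2:2@104]
After op 6 [order #4] limit_buy(price=104, qty=4): fills=#4x#3:2@103 #4x#2:2@104; bids=[-] asks=[-]
After op 7 [order #5] limit_buy(price=103, qty=6): fills=none; bids=[#5:6@103] asks=[-]
After op 8 cancel(order #3): fills=none; bids=[#5:6@103] asks=[-]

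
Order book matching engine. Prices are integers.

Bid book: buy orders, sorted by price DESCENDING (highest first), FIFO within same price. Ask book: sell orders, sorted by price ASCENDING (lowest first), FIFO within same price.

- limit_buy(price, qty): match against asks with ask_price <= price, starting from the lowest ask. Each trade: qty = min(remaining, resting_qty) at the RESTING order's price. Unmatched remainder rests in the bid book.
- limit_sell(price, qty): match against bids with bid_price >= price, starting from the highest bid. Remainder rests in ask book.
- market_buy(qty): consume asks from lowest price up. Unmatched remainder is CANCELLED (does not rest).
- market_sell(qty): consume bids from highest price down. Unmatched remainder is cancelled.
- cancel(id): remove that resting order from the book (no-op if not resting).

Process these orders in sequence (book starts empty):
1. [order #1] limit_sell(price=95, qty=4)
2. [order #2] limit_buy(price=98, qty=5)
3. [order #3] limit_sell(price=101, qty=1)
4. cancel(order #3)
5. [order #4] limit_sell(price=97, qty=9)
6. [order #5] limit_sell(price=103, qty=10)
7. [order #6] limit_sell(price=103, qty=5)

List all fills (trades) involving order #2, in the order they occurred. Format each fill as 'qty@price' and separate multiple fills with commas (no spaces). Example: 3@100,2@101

Answer: 4@95,1@98

Derivation:
After op 1 [order #1] limit_sell(price=95, qty=4): fills=none; bids=[-] asks=[#1:4@95]
After op 2 [order #2] limit_buy(price=98, qty=5): fills=#2x#1:4@95; bids=[#2:1@98] asks=[-]
After op 3 [order #3] limit_sell(price=101, qty=1): fills=none; bids=[#2:1@98] asks=[#3:1@101]
After op 4 cancel(order #3): fills=none; bids=[#2:1@98] asks=[-]
After op 5 [order #4] limit_sell(price=97, qty=9): fills=#2x#4:1@98; bids=[-] asks=[#4:8@97]
After op 6 [order #5] limit_sell(price=103, qty=10): fills=none; bids=[-] asks=[#4:8@97 #5:10@103]
After op 7 [order #6] limit_sell(price=103, qty=5): fills=none; bids=[-] asks=[#4:8@97 #5:10@103 #6:5@103]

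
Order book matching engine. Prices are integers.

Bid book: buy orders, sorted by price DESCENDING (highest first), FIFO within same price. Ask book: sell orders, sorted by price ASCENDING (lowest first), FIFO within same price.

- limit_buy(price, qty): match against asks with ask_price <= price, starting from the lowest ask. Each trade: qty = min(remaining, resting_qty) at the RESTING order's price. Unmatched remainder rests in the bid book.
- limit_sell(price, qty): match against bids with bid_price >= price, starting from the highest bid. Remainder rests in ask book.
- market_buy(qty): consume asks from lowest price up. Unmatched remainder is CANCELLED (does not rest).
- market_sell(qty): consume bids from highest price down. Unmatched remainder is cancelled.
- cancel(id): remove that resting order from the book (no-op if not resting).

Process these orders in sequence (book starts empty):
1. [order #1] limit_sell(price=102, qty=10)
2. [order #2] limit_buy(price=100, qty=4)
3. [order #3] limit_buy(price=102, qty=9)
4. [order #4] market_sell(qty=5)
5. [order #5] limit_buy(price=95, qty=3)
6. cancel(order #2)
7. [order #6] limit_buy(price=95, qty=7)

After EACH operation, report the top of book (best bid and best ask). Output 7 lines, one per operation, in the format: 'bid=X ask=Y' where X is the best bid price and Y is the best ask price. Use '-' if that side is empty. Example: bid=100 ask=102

Answer: bid=- ask=102
bid=100 ask=102
bid=100 ask=102
bid=- ask=102
bid=95 ask=102
bid=95 ask=102
bid=95 ask=102

Derivation:
After op 1 [order #1] limit_sell(price=102, qty=10): fills=none; bids=[-] asks=[#1:10@102]
After op 2 [order #2] limit_buy(price=100, qty=4): fills=none; bids=[#2:4@100] asks=[#1:10@102]
After op 3 [order #3] limit_buy(price=102, qty=9): fills=#3x#1:9@102; bids=[#2:4@100] asks=[#1:1@102]
After op 4 [order #4] market_sell(qty=5): fills=#2x#4:4@100; bids=[-] asks=[#1:1@102]
After op 5 [order #5] limit_buy(price=95, qty=3): fills=none; bids=[#5:3@95] asks=[#1:1@102]
After op 6 cancel(order #2): fills=none; bids=[#5:3@95] asks=[#1:1@102]
After op 7 [order #6] limit_buy(price=95, qty=7): fills=none; bids=[#5:3@95 #6:7@95] asks=[#1:1@102]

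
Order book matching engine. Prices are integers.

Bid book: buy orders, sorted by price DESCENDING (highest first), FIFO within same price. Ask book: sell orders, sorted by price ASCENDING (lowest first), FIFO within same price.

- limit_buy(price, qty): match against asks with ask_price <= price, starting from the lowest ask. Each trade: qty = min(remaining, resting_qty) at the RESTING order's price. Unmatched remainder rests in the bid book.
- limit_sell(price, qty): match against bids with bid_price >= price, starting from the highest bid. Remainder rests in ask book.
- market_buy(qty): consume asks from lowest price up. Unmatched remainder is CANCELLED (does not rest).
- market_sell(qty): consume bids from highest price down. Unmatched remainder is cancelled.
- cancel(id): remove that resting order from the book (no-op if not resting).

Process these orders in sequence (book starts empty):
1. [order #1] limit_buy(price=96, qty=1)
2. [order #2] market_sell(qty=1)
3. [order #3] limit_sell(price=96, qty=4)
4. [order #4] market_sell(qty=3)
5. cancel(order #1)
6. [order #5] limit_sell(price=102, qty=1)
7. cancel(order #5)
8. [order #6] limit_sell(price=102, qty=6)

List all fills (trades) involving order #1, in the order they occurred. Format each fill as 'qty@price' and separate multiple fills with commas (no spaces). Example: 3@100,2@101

After op 1 [order #1] limit_buy(price=96, qty=1): fills=none; bids=[#1:1@96] asks=[-]
After op 2 [order #2] market_sell(qty=1): fills=#1x#2:1@96; bids=[-] asks=[-]
After op 3 [order #3] limit_sell(price=96, qty=4): fills=none; bids=[-] asks=[#3:4@96]
After op 4 [order #4] market_sell(qty=3): fills=none; bids=[-] asks=[#3:4@96]
After op 5 cancel(order #1): fills=none; bids=[-] asks=[#3:4@96]
After op 6 [order #5] limit_sell(price=102, qty=1): fills=none; bids=[-] asks=[#3:4@96 #5:1@102]
After op 7 cancel(order #5): fills=none; bids=[-] asks=[#3:4@96]
After op 8 [order #6] limit_sell(price=102, qty=6): fills=none; bids=[-] asks=[#3:4@96 #6:6@102]

Answer: 1@96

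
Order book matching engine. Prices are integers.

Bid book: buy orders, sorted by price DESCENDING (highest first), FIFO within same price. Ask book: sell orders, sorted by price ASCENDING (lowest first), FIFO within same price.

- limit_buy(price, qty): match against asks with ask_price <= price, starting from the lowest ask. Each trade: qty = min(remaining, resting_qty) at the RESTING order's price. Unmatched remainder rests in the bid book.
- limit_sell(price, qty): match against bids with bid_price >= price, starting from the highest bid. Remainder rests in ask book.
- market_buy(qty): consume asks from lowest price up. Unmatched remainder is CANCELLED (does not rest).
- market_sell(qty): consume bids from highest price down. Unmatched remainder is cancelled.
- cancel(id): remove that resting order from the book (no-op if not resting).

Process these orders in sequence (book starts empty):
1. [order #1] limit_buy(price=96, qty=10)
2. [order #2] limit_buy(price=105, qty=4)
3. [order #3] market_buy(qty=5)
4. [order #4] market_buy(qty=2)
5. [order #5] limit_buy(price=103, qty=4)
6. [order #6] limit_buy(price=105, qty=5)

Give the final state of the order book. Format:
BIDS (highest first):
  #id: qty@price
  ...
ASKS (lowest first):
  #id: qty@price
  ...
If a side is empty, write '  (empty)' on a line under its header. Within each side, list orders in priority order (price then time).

Answer: BIDS (highest first):
  #2: 4@105
  #6: 5@105
  #5: 4@103
  #1: 10@96
ASKS (lowest first):
  (empty)

Derivation:
After op 1 [order #1] limit_buy(price=96, qty=10): fills=none; bids=[#1:10@96] asks=[-]
After op 2 [order #2] limit_buy(price=105, qty=4): fills=none; bids=[#2:4@105 #1:10@96] asks=[-]
After op 3 [order #3] market_buy(qty=5): fills=none; bids=[#2:4@105 #1:10@96] asks=[-]
After op 4 [order #4] market_buy(qty=2): fills=none; bids=[#2:4@105 #1:10@96] asks=[-]
After op 5 [order #5] limit_buy(price=103, qty=4): fills=none; bids=[#2:4@105 #5:4@103 #1:10@96] asks=[-]
After op 6 [order #6] limit_buy(price=105, qty=5): fills=none; bids=[#2:4@105 #6:5@105 #5:4@103 #1:10@96] asks=[-]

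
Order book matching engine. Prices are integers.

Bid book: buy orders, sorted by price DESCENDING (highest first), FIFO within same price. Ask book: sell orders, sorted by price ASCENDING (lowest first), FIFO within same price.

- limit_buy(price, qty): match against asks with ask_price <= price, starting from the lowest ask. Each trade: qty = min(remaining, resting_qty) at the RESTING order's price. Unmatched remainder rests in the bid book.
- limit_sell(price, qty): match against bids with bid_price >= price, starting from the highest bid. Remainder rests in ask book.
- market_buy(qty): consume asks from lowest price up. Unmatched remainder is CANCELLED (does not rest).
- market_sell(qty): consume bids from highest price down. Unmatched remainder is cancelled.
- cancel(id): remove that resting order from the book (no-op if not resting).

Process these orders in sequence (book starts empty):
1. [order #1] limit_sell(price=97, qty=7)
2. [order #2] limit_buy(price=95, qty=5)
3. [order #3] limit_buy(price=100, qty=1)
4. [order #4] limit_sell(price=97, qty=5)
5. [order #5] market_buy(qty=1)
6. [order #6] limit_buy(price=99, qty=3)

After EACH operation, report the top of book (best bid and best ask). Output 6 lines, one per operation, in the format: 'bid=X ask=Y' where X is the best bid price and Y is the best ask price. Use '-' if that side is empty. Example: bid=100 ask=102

Answer: bid=- ask=97
bid=95 ask=97
bid=95 ask=97
bid=95 ask=97
bid=95 ask=97
bid=95 ask=97

Derivation:
After op 1 [order #1] limit_sell(price=97, qty=7): fills=none; bids=[-] asks=[#1:7@97]
After op 2 [order #2] limit_buy(price=95, qty=5): fills=none; bids=[#2:5@95] asks=[#1:7@97]
After op 3 [order #3] limit_buy(price=100, qty=1): fills=#3x#1:1@97; bids=[#2:5@95] asks=[#1:6@97]
After op 4 [order #4] limit_sell(price=97, qty=5): fills=none; bids=[#2:5@95] asks=[#1:6@97 #4:5@97]
After op 5 [order #5] market_buy(qty=1): fills=#5x#1:1@97; bids=[#2:5@95] asks=[#1:5@97 #4:5@97]
After op 6 [order #6] limit_buy(price=99, qty=3): fills=#6x#1:3@97; bids=[#2:5@95] asks=[#1:2@97 #4:5@97]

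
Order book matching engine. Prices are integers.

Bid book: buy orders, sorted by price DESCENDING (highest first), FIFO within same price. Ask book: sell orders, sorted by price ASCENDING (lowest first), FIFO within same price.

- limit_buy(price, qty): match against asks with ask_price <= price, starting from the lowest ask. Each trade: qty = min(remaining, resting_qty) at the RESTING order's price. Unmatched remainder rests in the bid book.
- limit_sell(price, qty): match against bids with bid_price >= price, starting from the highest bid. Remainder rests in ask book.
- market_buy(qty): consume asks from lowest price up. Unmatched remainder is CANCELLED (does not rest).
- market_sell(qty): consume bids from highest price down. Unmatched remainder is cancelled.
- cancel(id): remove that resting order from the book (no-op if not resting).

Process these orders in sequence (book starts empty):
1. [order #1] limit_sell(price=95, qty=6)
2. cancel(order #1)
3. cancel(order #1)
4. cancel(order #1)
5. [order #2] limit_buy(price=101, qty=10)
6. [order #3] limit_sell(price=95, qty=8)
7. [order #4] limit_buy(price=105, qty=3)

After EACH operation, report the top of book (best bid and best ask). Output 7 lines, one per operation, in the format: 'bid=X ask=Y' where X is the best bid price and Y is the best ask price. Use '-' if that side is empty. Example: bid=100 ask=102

Answer: bid=- ask=95
bid=- ask=-
bid=- ask=-
bid=- ask=-
bid=101 ask=-
bid=101 ask=-
bid=105 ask=-

Derivation:
After op 1 [order #1] limit_sell(price=95, qty=6): fills=none; bids=[-] asks=[#1:6@95]
After op 2 cancel(order #1): fills=none; bids=[-] asks=[-]
After op 3 cancel(order #1): fills=none; bids=[-] asks=[-]
After op 4 cancel(order #1): fills=none; bids=[-] asks=[-]
After op 5 [order #2] limit_buy(price=101, qty=10): fills=none; bids=[#2:10@101] asks=[-]
After op 6 [order #3] limit_sell(price=95, qty=8): fills=#2x#3:8@101; bids=[#2:2@101] asks=[-]
After op 7 [order #4] limit_buy(price=105, qty=3): fills=none; bids=[#4:3@105 #2:2@101] asks=[-]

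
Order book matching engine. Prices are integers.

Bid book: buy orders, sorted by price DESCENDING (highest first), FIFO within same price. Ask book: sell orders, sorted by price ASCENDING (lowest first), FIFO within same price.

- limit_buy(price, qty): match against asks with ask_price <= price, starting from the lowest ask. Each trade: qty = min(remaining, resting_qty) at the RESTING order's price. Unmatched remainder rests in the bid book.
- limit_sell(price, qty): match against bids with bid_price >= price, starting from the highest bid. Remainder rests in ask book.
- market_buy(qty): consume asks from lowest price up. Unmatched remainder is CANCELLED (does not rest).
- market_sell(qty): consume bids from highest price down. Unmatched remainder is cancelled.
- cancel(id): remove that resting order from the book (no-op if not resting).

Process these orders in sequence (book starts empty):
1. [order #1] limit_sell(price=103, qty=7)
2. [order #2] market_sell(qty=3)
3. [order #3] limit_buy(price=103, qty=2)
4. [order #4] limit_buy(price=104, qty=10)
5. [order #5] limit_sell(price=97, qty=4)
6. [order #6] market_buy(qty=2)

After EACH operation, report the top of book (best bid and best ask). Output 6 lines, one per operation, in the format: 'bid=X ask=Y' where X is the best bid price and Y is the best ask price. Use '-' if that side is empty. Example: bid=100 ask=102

Answer: bid=- ask=103
bid=- ask=103
bid=- ask=103
bid=104 ask=-
bid=104 ask=-
bid=104 ask=-

Derivation:
After op 1 [order #1] limit_sell(price=103, qty=7): fills=none; bids=[-] asks=[#1:7@103]
After op 2 [order #2] market_sell(qty=3): fills=none; bids=[-] asks=[#1:7@103]
After op 3 [order #3] limit_buy(price=103, qty=2): fills=#3x#1:2@103; bids=[-] asks=[#1:5@103]
After op 4 [order #4] limit_buy(price=104, qty=10): fills=#4x#1:5@103; bids=[#4:5@104] asks=[-]
After op 5 [order #5] limit_sell(price=97, qty=4): fills=#4x#5:4@104; bids=[#4:1@104] asks=[-]
After op 6 [order #6] market_buy(qty=2): fills=none; bids=[#4:1@104] asks=[-]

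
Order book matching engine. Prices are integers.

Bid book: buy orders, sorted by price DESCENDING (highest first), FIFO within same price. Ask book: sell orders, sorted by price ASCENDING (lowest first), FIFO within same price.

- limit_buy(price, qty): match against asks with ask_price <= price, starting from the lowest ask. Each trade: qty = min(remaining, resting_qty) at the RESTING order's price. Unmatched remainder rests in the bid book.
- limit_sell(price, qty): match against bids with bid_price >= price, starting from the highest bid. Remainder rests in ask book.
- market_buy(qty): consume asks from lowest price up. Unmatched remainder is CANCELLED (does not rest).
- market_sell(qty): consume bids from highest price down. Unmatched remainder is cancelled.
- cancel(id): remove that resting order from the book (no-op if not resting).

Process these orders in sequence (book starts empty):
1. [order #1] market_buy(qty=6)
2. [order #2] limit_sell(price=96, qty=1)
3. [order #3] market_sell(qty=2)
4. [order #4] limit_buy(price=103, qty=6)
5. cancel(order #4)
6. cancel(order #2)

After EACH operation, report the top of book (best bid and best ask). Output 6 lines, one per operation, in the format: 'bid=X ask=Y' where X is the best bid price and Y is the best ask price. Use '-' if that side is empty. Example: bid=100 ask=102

Answer: bid=- ask=-
bid=- ask=96
bid=- ask=96
bid=103 ask=-
bid=- ask=-
bid=- ask=-

Derivation:
After op 1 [order #1] market_buy(qty=6): fills=none; bids=[-] asks=[-]
After op 2 [order #2] limit_sell(price=96, qty=1): fills=none; bids=[-] asks=[#2:1@96]
After op 3 [order #3] market_sell(qty=2): fills=none; bids=[-] asks=[#2:1@96]
After op 4 [order #4] limit_buy(price=103, qty=6): fills=#4x#2:1@96; bids=[#4:5@103] asks=[-]
After op 5 cancel(order #4): fills=none; bids=[-] asks=[-]
After op 6 cancel(order #2): fills=none; bids=[-] asks=[-]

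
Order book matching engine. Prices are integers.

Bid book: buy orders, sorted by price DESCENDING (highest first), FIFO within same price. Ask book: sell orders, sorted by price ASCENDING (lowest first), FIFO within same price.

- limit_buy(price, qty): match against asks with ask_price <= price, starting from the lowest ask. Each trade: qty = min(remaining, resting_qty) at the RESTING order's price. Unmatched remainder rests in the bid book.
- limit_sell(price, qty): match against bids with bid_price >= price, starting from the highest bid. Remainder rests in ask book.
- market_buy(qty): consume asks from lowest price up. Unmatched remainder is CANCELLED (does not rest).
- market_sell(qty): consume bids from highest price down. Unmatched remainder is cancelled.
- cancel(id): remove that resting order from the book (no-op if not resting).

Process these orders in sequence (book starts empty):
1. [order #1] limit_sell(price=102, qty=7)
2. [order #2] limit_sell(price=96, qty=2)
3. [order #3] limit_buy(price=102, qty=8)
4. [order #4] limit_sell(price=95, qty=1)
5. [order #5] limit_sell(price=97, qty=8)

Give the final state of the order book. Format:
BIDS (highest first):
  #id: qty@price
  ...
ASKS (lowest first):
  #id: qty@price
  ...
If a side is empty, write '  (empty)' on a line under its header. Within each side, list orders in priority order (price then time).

Answer: BIDS (highest first):
  (empty)
ASKS (lowest first):
  #4: 1@95
  #5: 8@97
  #1: 1@102

Derivation:
After op 1 [order #1] limit_sell(price=102, qty=7): fills=none; bids=[-] asks=[#1:7@102]
After op 2 [order #2] limit_sell(price=96, qty=2): fills=none; bids=[-] asks=[#2:2@96 #1:7@102]
After op 3 [order #3] limit_buy(price=102, qty=8): fills=#3x#2:2@96 #3x#1:6@102; bids=[-] asks=[#1:1@102]
After op 4 [order #4] limit_sell(price=95, qty=1): fills=none; bids=[-] asks=[#4:1@95 #1:1@102]
After op 5 [order #5] limit_sell(price=97, qty=8): fills=none; bids=[-] asks=[#4:1@95 #5:8@97 #1:1@102]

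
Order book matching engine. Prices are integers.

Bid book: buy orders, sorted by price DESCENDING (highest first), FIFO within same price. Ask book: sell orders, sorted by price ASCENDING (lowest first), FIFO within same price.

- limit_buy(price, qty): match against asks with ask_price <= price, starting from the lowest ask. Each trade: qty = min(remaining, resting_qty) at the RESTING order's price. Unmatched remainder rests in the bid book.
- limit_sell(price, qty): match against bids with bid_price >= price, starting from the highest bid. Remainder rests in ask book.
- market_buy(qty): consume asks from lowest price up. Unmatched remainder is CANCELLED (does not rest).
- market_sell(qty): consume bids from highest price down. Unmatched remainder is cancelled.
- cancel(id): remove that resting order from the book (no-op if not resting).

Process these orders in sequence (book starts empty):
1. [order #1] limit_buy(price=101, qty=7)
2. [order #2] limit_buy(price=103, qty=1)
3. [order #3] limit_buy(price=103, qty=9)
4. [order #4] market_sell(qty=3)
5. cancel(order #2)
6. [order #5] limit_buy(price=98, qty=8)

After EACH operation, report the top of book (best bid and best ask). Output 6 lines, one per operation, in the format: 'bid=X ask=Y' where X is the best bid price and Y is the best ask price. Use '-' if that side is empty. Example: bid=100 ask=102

After op 1 [order #1] limit_buy(price=101, qty=7): fills=none; bids=[#1:7@101] asks=[-]
After op 2 [order #2] limit_buy(price=103, qty=1): fills=none; bids=[#2:1@103 #1:7@101] asks=[-]
After op 3 [order #3] limit_buy(price=103, qty=9): fills=none; bids=[#2:1@103 #3:9@103 #1:7@101] asks=[-]
After op 4 [order #4] market_sell(qty=3): fills=#2x#4:1@103 #3x#4:2@103; bids=[#3:7@103 #1:7@101] asks=[-]
After op 5 cancel(order #2): fills=none; bids=[#3:7@103 #1:7@101] asks=[-]
After op 6 [order #5] limit_buy(price=98, qty=8): fills=none; bids=[#3:7@103 #1:7@101 #5:8@98] asks=[-]

Answer: bid=101 ask=-
bid=103 ask=-
bid=103 ask=-
bid=103 ask=-
bid=103 ask=-
bid=103 ask=-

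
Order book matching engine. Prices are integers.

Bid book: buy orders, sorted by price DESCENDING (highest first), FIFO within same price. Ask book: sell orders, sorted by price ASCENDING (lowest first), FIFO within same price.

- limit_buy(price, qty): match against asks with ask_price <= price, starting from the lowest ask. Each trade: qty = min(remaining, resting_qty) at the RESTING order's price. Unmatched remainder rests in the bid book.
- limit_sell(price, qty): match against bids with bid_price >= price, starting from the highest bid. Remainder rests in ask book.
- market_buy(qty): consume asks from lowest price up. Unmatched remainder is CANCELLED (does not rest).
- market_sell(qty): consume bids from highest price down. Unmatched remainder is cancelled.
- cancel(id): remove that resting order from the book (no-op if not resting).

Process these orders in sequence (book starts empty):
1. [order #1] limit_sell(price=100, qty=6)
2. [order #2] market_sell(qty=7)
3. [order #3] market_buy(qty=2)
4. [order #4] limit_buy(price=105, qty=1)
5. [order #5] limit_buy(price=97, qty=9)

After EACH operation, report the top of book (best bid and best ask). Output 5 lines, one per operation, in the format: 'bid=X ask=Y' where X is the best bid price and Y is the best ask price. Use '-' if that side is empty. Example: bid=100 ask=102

Answer: bid=- ask=100
bid=- ask=100
bid=- ask=100
bid=- ask=100
bid=97 ask=100

Derivation:
After op 1 [order #1] limit_sell(price=100, qty=6): fills=none; bids=[-] asks=[#1:6@100]
After op 2 [order #2] market_sell(qty=7): fills=none; bids=[-] asks=[#1:6@100]
After op 3 [order #3] market_buy(qty=2): fills=#3x#1:2@100; bids=[-] asks=[#1:4@100]
After op 4 [order #4] limit_buy(price=105, qty=1): fills=#4x#1:1@100; bids=[-] asks=[#1:3@100]
After op 5 [order #5] limit_buy(price=97, qty=9): fills=none; bids=[#5:9@97] asks=[#1:3@100]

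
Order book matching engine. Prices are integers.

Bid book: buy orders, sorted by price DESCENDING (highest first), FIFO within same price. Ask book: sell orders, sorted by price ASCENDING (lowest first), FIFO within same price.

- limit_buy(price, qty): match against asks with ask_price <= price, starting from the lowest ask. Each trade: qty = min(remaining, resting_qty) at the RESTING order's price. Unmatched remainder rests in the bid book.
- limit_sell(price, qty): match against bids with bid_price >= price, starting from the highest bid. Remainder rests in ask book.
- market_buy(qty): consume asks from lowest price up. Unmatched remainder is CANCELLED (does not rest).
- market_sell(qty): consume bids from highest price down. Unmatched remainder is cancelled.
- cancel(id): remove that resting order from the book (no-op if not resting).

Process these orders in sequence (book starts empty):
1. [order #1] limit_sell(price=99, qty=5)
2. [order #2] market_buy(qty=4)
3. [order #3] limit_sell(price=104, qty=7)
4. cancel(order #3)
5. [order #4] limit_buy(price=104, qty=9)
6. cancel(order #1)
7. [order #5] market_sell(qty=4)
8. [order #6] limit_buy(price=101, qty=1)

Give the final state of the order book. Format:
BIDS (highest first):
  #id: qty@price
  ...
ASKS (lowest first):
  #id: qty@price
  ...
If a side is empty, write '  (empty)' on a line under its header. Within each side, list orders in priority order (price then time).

After op 1 [order #1] limit_sell(price=99, qty=5): fills=none; bids=[-] asks=[#1:5@99]
After op 2 [order #2] market_buy(qty=4): fills=#2x#1:4@99; bids=[-] asks=[#1:1@99]
After op 3 [order #3] limit_sell(price=104, qty=7): fills=none; bids=[-] asks=[#1:1@99 #3:7@104]
After op 4 cancel(order #3): fills=none; bids=[-] asks=[#1:1@99]
After op 5 [order #4] limit_buy(price=104, qty=9): fills=#4x#1:1@99; bids=[#4:8@104] asks=[-]
After op 6 cancel(order #1): fills=none; bids=[#4:8@104] asks=[-]
After op 7 [order #5] market_sell(qty=4): fills=#4x#5:4@104; bids=[#4:4@104] asks=[-]
After op 8 [order #6] limit_buy(price=101, qty=1): fills=none; bids=[#4:4@104 #6:1@101] asks=[-]

Answer: BIDS (highest first):
  #4: 4@104
  #6: 1@101
ASKS (lowest first):
  (empty)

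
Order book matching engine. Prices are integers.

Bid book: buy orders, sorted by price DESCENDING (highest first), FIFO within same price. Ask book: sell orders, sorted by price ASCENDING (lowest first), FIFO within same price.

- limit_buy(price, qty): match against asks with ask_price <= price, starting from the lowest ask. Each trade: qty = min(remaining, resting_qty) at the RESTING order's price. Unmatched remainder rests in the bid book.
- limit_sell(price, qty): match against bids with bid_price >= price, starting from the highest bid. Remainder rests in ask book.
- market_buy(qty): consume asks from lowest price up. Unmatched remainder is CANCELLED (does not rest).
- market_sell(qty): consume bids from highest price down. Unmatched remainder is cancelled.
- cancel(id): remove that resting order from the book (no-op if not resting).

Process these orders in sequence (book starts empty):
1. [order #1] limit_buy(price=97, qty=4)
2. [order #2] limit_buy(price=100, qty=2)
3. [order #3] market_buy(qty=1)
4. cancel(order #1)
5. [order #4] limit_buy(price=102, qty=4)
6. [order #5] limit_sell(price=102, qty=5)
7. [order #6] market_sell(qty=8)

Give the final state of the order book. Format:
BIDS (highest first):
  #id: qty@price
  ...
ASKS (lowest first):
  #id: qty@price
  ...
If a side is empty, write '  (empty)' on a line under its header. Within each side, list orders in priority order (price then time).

Answer: BIDS (highest first):
  (empty)
ASKS (lowest first):
  #5: 1@102

Derivation:
After op 1 [order #1] limit_buy(price=97, qty=4): fills=none; bids=[#1:4@97] asks=[-]
After op 2 [order #2] limit_buy(price=100, qty=2): fills=none; bids=[#2:2@100 #1:4@97] asks=[-]
After op 3 [order #3] market_buy(qty=1): fills=none; bids=[#2:2@100 #1:4@97] asks=[-]
After op 4 cancel(order #1): fills=none; bids=[#2:2@100] asks=[-]
After op 5 [order #4] limit_buy(price=102, qty=4): fills=none; bids=[#4:4@102 #2:2@100] asks=[-]
After op 6 [order #5] limit_sell(price=102, qty=5): fills=#4x#5:4@102; bids=[#2:2@100] asks=[#5:1@102]
After op 7 [order #6] market_sell(qty=8): fills=#2x#6:2@100; bids=[-] asks=[#5:1@102]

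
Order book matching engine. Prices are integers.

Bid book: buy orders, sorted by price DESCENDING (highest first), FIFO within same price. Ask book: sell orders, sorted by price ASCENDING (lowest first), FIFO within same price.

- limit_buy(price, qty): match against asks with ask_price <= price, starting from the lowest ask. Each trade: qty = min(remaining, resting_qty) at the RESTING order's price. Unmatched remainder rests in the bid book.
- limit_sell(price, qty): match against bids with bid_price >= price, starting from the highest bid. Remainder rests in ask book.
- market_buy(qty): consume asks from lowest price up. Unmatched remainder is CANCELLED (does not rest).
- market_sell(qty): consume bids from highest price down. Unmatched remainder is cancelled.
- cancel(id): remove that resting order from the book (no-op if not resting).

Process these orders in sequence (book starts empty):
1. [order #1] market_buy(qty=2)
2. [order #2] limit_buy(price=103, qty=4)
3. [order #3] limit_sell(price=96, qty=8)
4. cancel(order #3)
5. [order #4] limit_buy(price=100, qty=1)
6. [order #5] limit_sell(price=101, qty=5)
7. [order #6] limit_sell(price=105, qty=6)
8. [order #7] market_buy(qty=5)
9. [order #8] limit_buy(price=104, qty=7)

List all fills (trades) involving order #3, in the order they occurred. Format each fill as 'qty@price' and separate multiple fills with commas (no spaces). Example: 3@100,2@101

Answer: 4@103

Derivation:
After op 1 [order #1] market_buy(qty=2): fills=none; bids=[-] asks=[-]
After op 2 [order #2] limit_buy(price=103, qty=4): fills=none; bids=[#2:4@103] asks=[-]
After op 3 [order #3] limit_sell(price=96, qty=8): fills=#2x#3:4@103; bids=[-] asks=[#3:4@96]
After op 4 cancel(order #3): fills=none; bids=[-] asks=[-]
After op 5 [order #4] limit_buy(price=100, qty=1): fills=none; bids=[#4:1@100] asks=[-]
After op 6 [order #5] limit_sell(price=101, qty=5): fills=none; bids=[#4:1@100] asks=[#5:5@101]
After op 7 [order #6] limit_sell(price=105, qty=6): fills=none; bids=[#4:1@100] asks=[#5:5@101 #6:6@105]
After op 8 [order #7] market_buy(qty=5): fills=#7x#5:5@101; bids=[#4:1@100] asks=[#6:6@105]
After op 9 [order #8] limit_buy(price=104, qty=7): fills=none; bids=[#8:7@104 #4:1@100] asks=[#6:6@105]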